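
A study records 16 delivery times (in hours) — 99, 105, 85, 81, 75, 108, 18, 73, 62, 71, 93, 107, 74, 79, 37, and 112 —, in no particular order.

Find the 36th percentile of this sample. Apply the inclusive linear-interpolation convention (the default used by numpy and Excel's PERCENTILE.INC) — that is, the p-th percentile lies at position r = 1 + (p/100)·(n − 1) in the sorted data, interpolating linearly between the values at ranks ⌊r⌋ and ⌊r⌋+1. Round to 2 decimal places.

Sorted: 18, 37, 62, 71, 73, 74, 75, 79, 81, 85, 93, 99, 105, 107, 108, 112.
n = 16.
r = 1 + (36/100)·(16 − 1) = 1 + 5.4 = 6.4.
Rank 6 is 74 and rank 7 is 75.
Interpolate: 74 + 0.4·(75 − 74) = 74 + 0.4·1 = 74.4.

74.40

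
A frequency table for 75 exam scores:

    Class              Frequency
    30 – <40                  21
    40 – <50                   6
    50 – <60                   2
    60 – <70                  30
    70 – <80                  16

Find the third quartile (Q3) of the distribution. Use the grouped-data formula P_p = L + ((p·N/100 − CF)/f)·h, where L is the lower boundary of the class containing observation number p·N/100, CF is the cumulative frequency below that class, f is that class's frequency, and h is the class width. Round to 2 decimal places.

69.08

N = 75; target position k = 75/100 · 75 = 56.25.
Cumulative frequencies: 21, 27, 29, 59, 75.
Observation 56.25 falls in the class 60 – <70.
L = 60, CF = 29, f = 30, h = 10.
P75 = 60 + ((56.25 − 29)/30)·10 = 60 + 9.08333 = 69.0833.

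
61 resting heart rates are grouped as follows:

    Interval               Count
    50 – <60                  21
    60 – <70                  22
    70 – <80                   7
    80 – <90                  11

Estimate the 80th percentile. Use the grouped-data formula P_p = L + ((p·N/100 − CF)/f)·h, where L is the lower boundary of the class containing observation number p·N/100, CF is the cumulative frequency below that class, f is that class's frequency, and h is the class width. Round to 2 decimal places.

78.29

N = 61; target position k = 80/100 · 61 = 48.8.
Cumulative frequencies: 21, 43, 50, 61.
Observation 48.8 falls in the class 70 – <80.
L = 70, CF = 43, f = 7, h = 10.
P80 = 70 + ((48.8 − 43)/7)·10 = 70 + 8.28571 = 78.2857.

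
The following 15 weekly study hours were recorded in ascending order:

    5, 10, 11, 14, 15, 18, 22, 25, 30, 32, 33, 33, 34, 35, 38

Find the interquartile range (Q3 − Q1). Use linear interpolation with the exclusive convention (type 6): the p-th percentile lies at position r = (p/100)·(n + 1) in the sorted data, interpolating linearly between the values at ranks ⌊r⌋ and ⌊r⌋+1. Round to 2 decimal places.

n = 15.
P25: r = 4 (integer) → 14.
P75: r = 12 (integer) → 33.
Difference: 33 − 14 = 19.

19.00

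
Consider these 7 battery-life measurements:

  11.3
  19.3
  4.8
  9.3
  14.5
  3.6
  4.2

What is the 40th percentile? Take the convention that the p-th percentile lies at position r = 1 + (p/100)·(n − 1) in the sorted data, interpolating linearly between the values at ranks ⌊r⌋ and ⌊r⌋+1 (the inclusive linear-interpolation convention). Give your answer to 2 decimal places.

Sorted: 3.6, 4.2, 4.8, 9.3, 11.3, 14.5, 19.3.
n = 7.
r = 1 + (40/100)·(7 − 1) = 1 + 2.4 = 3.4.
Rank 3 is 4.8 and rank 4 is 9.3.
Interpolate: 4.8 + 0.4·(9.3 − 4.8) = 4.8 + 0.4·4.5 = 6.6.

6.60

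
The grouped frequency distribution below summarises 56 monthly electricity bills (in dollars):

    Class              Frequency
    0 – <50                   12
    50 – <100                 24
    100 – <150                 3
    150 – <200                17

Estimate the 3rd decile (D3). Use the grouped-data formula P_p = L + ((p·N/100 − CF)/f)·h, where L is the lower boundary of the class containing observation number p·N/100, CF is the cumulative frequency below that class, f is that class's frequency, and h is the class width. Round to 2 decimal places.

60.00

N = 56; target position k = 30/100 · 56 = 16.8.
Cumulative frequencies: 12, 36, 39, 56.
Observation 16.8 falls in the class 50 – <100.
L = 50, CF = 12, f = 24, h = 50.
P30 = 50 + ((16.8 − 12)/24)·50 = 50 + 10 = 60.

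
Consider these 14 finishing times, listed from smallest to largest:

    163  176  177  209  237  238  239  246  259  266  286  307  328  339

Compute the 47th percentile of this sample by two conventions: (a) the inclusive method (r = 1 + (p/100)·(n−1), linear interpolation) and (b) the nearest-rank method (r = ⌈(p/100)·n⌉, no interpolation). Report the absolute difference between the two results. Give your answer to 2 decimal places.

n = 14.
(a) r = 7.11; between ranks 7 (239) and 8 (246): 239.77.
(b) the nearest-rank method: rank 7 → 239.
|239.77 − 239| = 0.77.

0.77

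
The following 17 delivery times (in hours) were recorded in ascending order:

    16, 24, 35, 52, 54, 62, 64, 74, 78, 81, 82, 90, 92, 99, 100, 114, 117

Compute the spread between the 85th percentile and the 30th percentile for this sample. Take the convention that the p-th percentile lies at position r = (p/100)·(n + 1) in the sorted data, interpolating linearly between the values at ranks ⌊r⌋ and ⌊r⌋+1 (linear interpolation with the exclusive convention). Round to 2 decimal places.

n = 17.
P30: r = 5.4; ranks 5–6 are 54, 62; interpolating gives 57.2.
P85: r = 15.3; ranks 15–16 are 100, 114; interpolating gives 104.2.
Difference: 104.2 − 57.2 = 47.

47.00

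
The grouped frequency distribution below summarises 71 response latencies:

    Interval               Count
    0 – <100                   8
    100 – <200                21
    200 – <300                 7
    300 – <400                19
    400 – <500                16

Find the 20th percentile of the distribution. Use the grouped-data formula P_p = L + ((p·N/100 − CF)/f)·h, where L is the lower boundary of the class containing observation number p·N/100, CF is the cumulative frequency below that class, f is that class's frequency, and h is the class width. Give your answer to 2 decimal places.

N = 71; target position k = 20/100 · 71 = 14.2.
Cumulative frequencies: 8, 29, 36, 55, 71.
Observation 14.2 falls in the class 100 – <200.
L = 100, CF = 8, f = 21, h = 100.
P20 = 100 + ((14.2 − 8)/21)·100 = 100 + 29.5238 = 129.524.

129.52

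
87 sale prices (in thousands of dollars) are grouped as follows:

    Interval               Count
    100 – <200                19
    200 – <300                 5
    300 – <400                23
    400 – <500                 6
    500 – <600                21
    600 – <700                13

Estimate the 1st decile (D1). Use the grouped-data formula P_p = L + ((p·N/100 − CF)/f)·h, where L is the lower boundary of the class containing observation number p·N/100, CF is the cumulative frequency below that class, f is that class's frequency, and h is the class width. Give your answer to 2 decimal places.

N = 87; target position k = 10/100 · 87 = 8.7.
Cumulative frequencies: 19, 24, 47, 53, 74, 87.
Observation 8.7 falls in the class 100 – <200.
L = 100, CF = 0, f = 19, h = 100.
P10 = 100 + ((8.7 − 0)/19)·100 = 100 + 45.7895 = 145.789.

145.79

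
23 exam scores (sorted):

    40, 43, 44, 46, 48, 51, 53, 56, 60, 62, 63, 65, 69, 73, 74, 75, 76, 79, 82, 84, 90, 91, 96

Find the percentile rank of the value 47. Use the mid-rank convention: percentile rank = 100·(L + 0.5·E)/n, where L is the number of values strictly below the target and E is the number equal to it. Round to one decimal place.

17.4

Count below 47: L = 4; count equal: E = 0; n = 23.
Percentile rank = 100·(4 + 0.5·0)/23 = 100·4/23 = 17.39.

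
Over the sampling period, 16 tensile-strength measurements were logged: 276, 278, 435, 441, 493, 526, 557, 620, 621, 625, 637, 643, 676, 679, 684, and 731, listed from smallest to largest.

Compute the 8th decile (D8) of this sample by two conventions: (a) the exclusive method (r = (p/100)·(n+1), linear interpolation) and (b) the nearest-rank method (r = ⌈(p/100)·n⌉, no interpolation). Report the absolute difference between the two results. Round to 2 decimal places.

1.80

n = 16.
(a) r = 13.6; between ranks 13 (676) and 14 (679): 677.8.
(b) the nearest-rank method: rank 13 → 676.
|677.8 − 676| = 1.8.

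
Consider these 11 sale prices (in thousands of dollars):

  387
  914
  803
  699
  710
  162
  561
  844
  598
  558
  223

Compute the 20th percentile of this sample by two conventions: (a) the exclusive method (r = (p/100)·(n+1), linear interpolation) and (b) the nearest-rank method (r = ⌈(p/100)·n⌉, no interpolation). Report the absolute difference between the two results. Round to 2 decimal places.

Sorted: 162, 223, 387, 558, 561, 598, 699, 710, 803, 844, 914.
n = 11.
(a) r = 2.4; between ranks 2 (223) and 3 (387): 288.6.
(b) the nearest-rank method: rank 3 → 387.
|288.6 − 387| = 98.4.

98.40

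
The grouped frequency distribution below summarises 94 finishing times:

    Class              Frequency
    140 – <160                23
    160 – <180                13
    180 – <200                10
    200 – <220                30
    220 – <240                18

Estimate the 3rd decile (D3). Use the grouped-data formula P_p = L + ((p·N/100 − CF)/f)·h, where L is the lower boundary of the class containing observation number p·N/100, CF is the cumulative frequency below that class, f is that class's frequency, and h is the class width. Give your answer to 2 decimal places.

N = 94; target position k = 30/100 · 94 = 28.2.
Cumulative frequencies: 23, 36, 46, 76, 94.
Observation 28.2 falls in the class 160 – <180.
L = 160, CF = 23, f = 13, h = 20.
P30 = 160 + ((28.2 − 23)/13)·20 = 160 + 8 = 168.

168.00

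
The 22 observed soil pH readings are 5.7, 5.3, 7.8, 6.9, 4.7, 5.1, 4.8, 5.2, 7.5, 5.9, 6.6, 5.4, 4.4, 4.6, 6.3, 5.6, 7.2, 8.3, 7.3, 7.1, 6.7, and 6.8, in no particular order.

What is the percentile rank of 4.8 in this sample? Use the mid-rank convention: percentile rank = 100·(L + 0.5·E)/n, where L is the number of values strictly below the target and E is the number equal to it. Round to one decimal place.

Sorted: 4.4, 4.6, 4.7, 4.8, 5.1, 5.2, 5.3, 5.4, 5.6, 5.7, 5.9, 6.3, 6.6, 6.7, 6.8, 6.9, 7.1, 7.2, 7.3, 7.5, 7.8, 8.3.
Count below 4.8: L = 3; count equal: E = 1; n = 22.
Percentile rank = 100·(3 + 0.5·1)/22 = 100·3.5/22 = 15.91.

15.9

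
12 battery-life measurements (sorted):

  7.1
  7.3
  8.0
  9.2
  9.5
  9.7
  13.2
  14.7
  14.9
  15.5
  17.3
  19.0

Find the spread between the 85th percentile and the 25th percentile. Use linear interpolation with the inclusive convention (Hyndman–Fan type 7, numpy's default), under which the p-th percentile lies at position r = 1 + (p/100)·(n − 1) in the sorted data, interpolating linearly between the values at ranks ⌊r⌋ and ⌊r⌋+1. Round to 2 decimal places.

n = 12.
P25: r = 3.75; ranks 3–4 are 8.0, 9.2; interpolating gives 8.9.
P85: r = 10.35; ranks 10–11 are 15.5, 17.3; interpolating gives 16.13.
Difference: 16.13 − 8.9 = 7.23.

7.23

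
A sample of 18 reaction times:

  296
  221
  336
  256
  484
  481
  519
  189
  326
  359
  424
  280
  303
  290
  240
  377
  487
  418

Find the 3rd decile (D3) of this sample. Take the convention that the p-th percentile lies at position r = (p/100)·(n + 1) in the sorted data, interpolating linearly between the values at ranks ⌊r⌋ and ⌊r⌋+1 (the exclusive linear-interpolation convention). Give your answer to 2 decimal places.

Sorted: 189, 221, 240, 256, 280, 290, 296, 303, 326, 336, 359, 377, 418, 424, 481, 484, 487, 519.
n = 18.
r = (30/100)·(18 + 1) = 5.7.
Rank 5 is 280 and rank 6 is 290.
Interpolate: 280 + 0.7·(290 − 280) = 280 + 0.7·10 = 287.

287.00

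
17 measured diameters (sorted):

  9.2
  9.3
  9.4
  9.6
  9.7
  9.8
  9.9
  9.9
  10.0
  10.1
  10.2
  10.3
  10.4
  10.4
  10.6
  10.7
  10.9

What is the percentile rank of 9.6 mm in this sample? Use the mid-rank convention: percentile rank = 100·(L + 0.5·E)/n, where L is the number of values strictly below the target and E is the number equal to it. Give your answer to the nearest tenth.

Count below 9.6: L = 3; count equal: E = 1; n = 17.
Percentile rank = 100·(3 + 0.5·1)/17 = 100·3.5/17 = 20.59.

20.6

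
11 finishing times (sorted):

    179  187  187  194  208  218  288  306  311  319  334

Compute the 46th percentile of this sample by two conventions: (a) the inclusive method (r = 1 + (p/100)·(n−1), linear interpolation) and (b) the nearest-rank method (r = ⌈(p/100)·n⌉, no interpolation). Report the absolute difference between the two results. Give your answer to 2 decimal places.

n = 11.
(a) r = 5.6; between ranks 5 (208) and 6 (218): 214.
(b) the nearest-rank method: rank 6 → 218.
|214 − 218| = 4.

4.00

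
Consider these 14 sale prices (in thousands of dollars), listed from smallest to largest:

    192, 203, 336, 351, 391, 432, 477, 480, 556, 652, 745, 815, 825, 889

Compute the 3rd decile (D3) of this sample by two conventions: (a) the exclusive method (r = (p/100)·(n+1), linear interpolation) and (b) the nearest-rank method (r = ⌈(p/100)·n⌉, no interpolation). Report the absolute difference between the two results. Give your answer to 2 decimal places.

20.00

n = 14.
(a) r = 4.5; between ranks 4 (351) and 5 (391): 371.
(b) the nearest-rank method: rank 5 → 391.
|371 − 391| = 20.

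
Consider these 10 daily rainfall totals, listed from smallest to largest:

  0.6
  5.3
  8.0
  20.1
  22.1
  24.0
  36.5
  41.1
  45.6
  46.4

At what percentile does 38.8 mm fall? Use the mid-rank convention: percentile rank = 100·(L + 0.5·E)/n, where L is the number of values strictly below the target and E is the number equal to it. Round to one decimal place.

70.0

Count below 38.8: L = 7; count equal: E = 0; n = 10.
Percentile rank = 100·(7 + 0.5·0)/10 = 100·7/10 = 70.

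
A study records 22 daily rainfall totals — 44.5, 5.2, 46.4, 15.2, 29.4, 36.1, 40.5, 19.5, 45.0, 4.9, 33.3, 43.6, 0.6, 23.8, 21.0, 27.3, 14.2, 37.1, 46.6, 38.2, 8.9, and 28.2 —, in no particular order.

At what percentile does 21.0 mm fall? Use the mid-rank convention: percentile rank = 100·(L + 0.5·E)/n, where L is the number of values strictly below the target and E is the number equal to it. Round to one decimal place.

34.1

Sorted: 0.6, 4.9, 5.2, 8.9, 14.2, 15.2, 19.5, 21.0, 23.8, 27.3, 28.2, 29.4, 33.3, 36.1, 37.1, 38.2, 40.5, 43.6, 44.5, 45.0, 46.4, 46.6.
Count below 21.0: L = 7; count equal: E = 1; n = 22.
Percentile rank = 100·(7 + 0.5·1)/22 = 100·7.5/22 = 34.09.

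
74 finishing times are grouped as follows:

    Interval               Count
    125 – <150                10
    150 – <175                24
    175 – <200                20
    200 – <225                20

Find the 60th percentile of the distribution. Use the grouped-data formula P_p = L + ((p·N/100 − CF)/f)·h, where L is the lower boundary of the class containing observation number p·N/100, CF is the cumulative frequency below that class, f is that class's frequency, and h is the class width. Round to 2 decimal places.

188.00

N = 74; target position k = 60/100 · 74 = 44.4.
Cumulative frequencies: 10, 34, 54, 74.
Observation 44.4 falls in the class 175 – <200.
L = 175, CF = 34, f = 20, h = 25.
P60 = 175 + ((44.4 − 34)/20)·25 = 175 + 13 = 188.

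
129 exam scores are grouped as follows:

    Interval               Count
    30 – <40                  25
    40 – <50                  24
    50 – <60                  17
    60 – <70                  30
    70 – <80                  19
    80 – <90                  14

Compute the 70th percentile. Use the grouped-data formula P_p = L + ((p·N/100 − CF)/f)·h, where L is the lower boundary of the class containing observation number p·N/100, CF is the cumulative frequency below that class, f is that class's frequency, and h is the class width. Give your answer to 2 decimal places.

N = 129; target position k = 70/100 · 129 = 90.3.
Cumulative frequencies: 25, 49, 66, 96, 115, 129.
Observation 90.3 falls in the class 60 – <70.
L = 60, CF = 66, f = 30, h = 10.
P70 = 60 + ((90.3 − 66)/30)·10 = 60 + 8.1 = 68.1.

68.10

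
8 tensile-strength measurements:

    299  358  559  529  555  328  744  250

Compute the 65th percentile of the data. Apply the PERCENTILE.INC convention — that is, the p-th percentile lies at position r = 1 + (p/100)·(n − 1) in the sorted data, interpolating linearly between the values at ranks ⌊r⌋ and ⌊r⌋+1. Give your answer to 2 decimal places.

Sorted: 250, 299, 328, 358, 529, 555, 559, 744.
n = 8.
r = 1 + (65/100)·(8 − 1) = 1 + 4.55 = 5.55.
Rank 5 is 529 and rank 6 is 555.
Interpolate: 529 + 0.55·(555 − 529) = 529 + 0.55·26 = 543.3.

543.30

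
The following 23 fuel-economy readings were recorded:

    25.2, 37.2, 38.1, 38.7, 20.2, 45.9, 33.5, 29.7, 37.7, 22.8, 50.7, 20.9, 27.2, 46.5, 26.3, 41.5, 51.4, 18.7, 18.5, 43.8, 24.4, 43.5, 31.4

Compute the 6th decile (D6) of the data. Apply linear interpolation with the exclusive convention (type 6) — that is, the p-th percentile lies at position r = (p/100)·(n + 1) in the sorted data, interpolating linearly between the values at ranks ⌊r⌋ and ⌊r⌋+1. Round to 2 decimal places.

Sorted: 18.5, 18.7, 20.2, 20.9, 22.8, 24.4, 25.2, 26.3, 27.2, 29.7, 31.4, 33.5, 37.2, 37.7, 38.1, 38.7, 41.5, 43.5, 43.8, 45.9, 46.5, 50.7, 51.4.
n = 23.
r = (60/100)·(23 + 1) = 14.4.
Rank 14 is 37.7 and rank 15 is 38.1.
Interpolate: 37.7 + 0.4·(38.1 − 37.7) = 37.7 + 0.4·0.4 = 37.86.

37.86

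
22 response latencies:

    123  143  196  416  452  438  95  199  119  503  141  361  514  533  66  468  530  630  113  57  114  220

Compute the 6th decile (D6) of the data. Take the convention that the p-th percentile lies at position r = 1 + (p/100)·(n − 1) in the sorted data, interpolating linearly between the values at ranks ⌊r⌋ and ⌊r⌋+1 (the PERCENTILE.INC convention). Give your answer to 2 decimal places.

394.00

Sorted: 57, 66, 95, 113, 114, 119, 123, 141, 143, 196, 199, 220, 361, 416, 438, 452, 468, 503, 514, 530, 533, 630.
n = 22.
r = 1 + (60/100)·(22 − 1) = 1 + 12.6 = 13.6.
Rank 13 is 361 and rank 14 is 416.
Interpolate: 361 + 0.6·(416 − 361) = 361 + 0.6·55 = 394.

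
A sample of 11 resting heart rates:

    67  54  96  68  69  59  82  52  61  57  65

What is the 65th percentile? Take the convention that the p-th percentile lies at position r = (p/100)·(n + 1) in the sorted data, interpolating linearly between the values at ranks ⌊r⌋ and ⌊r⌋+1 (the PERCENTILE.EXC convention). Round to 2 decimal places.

67.80

Sorted: 52, 54, 57, 59, 61, 65, 67, 68, 69, 82, 96.
n = 11.
r = (65/100)·(11 + 1) = 7.8.
Rank 7 is 67 and rank 8 is 68.
Interpolate: 67 + 0.8·(68 − 67) = 67 + 0.8·1 = 67.8.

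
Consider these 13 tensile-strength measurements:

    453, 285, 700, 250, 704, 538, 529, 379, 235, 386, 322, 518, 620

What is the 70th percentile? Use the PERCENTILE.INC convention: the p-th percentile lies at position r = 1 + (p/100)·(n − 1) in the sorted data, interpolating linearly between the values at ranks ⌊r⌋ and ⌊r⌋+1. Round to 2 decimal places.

Sorted: 235, 250, 285, 322, 379, 386, 453, 518, 529, 538, 620, 700, 704.
n = 13.
r = 1 + (70/100)·(13 − 1) = 1 + 8.4 = 9.4.
Rank 9 is 529 and rank 10 is 538.
Interpolate: 529 + 0.4·(538 − 529) = 529 + 0.4·9 = 532.6.

532.60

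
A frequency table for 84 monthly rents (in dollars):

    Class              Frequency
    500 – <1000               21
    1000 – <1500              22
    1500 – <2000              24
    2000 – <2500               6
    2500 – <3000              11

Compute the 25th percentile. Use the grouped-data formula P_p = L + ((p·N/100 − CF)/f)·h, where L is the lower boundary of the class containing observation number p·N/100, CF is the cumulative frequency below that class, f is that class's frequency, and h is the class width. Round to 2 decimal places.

1000.00

N = 84; target position k = 25/100 · 84 = 21.
Cumulative frequencies: 21, 43, 67, 73, 84.
Observation 21 falls in the class 500 – <1000.
L = 500, CF = 0, f = 21, h = 500.
P25 = 500 + ((21 − 0)/21)·500 = 500 + 500 = 1000.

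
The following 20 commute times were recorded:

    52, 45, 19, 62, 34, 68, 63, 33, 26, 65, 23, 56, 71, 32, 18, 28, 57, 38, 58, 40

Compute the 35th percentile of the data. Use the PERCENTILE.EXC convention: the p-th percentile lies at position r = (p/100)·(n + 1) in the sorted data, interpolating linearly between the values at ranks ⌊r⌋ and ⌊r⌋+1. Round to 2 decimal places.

33.35

Sorted: 18, 19, 23, 26, 28, 32, 33, 34, 38, 40, 45, 52, 56, 57, 58, 62, 63, 65, 68, 71.
n = 20.
r = (35/100)·(20 + 1) = 7.35.
Rank 7 is 33 and rank 8 is 34.
Interpolate: 33 + 0.35·(34 − 33) = 33 + 0.35·1 = 33.35.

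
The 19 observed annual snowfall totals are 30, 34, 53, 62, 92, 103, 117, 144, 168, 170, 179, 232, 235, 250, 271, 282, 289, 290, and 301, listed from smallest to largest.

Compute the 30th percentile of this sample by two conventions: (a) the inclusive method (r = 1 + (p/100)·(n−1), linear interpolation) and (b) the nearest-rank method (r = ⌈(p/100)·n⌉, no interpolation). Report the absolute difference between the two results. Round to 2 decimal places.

5.60

n = 19.
(a) r = 6.4; between ranks 6 (103) and 7 (117): 108.6.
(b) the nearest-rank method: rank 6 → 103.
|108.6 − 103| = 5.6.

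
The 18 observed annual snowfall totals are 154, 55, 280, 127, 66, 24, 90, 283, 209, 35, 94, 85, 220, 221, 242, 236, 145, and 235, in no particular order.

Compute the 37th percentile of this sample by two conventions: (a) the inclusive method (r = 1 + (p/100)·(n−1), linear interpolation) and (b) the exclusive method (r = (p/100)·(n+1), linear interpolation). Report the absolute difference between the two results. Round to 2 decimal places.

Sorted: 24, 35, 55, 66, 85, 90, 94, 127, 145, 154, 209, 220, 221, 235, 236, 242, 280, 283.
n = 18.
(a) r = 7.29; between ranks 7 (94) and 8 (127): 103.57.
(b) r = 7.03; between ranks 7 (94) and 8 (127): 94.99.
|103.57 − 94.99| = 8.58.

8.58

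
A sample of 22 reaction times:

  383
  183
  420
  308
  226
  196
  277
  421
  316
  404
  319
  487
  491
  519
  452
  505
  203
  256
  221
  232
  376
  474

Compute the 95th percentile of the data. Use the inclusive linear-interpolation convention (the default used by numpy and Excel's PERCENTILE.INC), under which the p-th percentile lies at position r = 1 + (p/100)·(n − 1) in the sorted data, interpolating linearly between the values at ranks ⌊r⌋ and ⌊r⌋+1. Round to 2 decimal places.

504.30

Sorted: 183, 196, 203, 221, 226, 232, 256, 277, 308, 316, 319, 376, 383, 404, 420, 421, 452, 474, 487, 491, 505, 519.
n = 22.
r = 1 + (95/100)·(22 − 1) = 1 + 19.95 = 20.95.
Rank 20 is 491 and rank 21 is 505.
Interpolate: 491 + 0.95·(505 − 491) = 491 + 0.95·14 = 504.3.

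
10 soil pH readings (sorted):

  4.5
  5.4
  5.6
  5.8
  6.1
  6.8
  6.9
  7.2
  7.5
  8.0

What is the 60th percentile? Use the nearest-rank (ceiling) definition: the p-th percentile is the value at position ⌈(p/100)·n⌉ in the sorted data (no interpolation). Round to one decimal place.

6.8

n = 10.
Position = ⌈60/100 · 10⌉ = ⌈6⌉ = 6.
The value at rank 6 is 6.8.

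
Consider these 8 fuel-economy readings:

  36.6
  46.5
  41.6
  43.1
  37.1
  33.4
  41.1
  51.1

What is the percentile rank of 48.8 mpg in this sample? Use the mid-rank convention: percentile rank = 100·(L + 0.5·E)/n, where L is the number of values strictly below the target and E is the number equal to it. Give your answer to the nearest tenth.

87.5

Sorted: 33.4, 36.6, 37.1, 41.1, 41.6, 43.1, 46.5, 51.1.
Count below 48.8: L = 7; count equal: E = 0; n = 8.
Percentile rank = 100·(7 + 0.5·0)/8 = 100·7/8 = 87.5.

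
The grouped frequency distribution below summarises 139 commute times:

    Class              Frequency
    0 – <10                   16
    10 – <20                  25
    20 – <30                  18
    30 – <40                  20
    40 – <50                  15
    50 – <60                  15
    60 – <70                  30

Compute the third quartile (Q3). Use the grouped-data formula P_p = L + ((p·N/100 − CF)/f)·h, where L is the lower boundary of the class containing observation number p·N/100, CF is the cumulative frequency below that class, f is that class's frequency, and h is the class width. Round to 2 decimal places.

56.83

N = 139; target position k = 75/100 · 139 = 104.25.
Cumulative frequencies: 16, 41, 59, 79, 94, 109, 139.
Observation 104.25 falls in the class 50 – <60.
L = 50, CF = 94, f = 15, h = 10.
P75 = 50 + ((104.25 − 94)/15)·10 = 50 + 6.83333 = 56.8333.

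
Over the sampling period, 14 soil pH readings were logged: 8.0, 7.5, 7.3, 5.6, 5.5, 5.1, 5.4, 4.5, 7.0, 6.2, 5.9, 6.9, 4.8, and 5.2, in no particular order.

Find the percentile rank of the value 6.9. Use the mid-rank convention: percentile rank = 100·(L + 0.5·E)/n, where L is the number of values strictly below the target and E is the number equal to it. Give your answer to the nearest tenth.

Sorted: 4.5, 4.8, 5.1, 5.2, 5.4, 5.5, 5.6, 5.9, 6.2, 6.9, 7.0, 7.3, 7.5, 8.0.
Count below 6.9: L = 9; count equal: E = 1; n = 14.
Percentile rank = 100·(9 + 0.5·1)/14 = 100·9.5/14 = 67.86.

67.9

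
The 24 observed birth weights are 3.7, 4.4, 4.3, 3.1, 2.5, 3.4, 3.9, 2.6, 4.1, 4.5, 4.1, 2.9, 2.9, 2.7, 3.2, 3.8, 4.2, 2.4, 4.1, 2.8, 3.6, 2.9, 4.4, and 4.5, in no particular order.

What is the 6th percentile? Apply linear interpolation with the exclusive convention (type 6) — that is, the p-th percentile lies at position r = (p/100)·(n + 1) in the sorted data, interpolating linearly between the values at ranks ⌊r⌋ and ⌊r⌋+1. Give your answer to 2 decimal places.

2.45

Sorted: 2.4, 2.5, 2.6, 2.7, 2.8, 2.9, 2.9, 2.9, 3.1, 3.2, 3.4, 3.6, 3.7, 3.8, 3.9, 4.1, 4.1, 4.1, 4.2, 4.3, 4.4, 4.4, 4.5, 4.5.
n = 24.
r = (6/100)·(24 + 1) = 1.5.
Rank 1 is 2.4 and rank 2 is 2.5.
Interpolate: 2.4 + 0.5·(2.5 − 2.4) = 2.4 + 0.5·0.1 = 2.45.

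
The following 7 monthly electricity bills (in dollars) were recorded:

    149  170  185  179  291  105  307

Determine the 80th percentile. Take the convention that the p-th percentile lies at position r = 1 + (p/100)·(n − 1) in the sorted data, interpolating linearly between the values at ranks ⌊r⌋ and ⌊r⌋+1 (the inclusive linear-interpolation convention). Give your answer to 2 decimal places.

Sorted: 105, 149, 170, 179, 185, 291, 307.
n = 7.
r = 1 + (80/100)·(7 − 1) = 1 + 4.8 = 5.8.
Rank 5 is 185 and rank 6 is 291.
Interpolate: 185 + 0.8·(291 − 185) = 185 + 0.8·106 = 269.8.

269.80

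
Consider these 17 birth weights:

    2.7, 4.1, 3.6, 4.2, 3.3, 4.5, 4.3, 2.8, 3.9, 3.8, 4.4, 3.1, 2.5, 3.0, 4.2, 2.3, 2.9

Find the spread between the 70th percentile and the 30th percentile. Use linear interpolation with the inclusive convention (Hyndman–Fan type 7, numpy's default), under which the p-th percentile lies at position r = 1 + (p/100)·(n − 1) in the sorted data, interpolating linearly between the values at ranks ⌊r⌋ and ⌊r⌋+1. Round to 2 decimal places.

1.14

Sorted: 2.3, 2.5, 2.7, 2.8, 2.9, 3.0, 3.1, 3.3, 3.6, 3.8, 3.9, 4.1, 4.2, 4.2, 4.3, 4.4, 4.5.
n = 17.
P30: r = 5.8; ranks 5–6 are 2.9, 3.0; interpolating gives 2.98.
P70: r = 12.2; ranks 12–13 are 4.1, 4.2; interpolating gives 4.12.
Difference: 4.12 − 2.98 = 1.14.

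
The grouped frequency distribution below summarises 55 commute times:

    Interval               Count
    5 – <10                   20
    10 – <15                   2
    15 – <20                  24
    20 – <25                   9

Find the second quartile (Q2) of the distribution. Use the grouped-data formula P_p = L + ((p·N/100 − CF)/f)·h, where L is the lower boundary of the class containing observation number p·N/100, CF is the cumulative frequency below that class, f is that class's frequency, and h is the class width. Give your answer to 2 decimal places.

16.15

N = 55; target position k = 50/100 · 55 = 27.5.
Cumulative frequencies: 20, 22, 46, 55.
Observation 27.5 falls in the class 15 – <20.
L = 15, CF = 22, f = 24, h = 5.
P50 = 15 + ((27.5 − 22)/24)·5 = 15 + 1.14583 = 16.1458.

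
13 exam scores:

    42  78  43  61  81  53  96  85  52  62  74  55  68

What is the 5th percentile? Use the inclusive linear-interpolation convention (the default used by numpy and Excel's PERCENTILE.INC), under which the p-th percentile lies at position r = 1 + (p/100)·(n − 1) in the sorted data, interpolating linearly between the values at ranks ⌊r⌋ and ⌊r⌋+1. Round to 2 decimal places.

Sorted: 42, 43, 52, 53, 55, 61, 62, 68, 74, 78, 81, 85, 96.
n = 13.
r = 1 + (5/100)·(13 − 1) = 1 + 0.6 = 1.6.
Rank 1 is 42 and rank 2 is 43.
Interpolate: 42 + 0.6·(43 − 42) = 42 + 0.6·1 = 42.6.

42.60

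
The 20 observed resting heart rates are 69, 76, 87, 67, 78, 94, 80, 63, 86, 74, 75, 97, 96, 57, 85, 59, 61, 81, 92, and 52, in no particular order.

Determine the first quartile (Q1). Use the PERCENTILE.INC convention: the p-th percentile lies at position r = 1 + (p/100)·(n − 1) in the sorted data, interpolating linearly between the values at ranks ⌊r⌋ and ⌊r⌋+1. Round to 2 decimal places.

66.00

Sorted: 52, 57, 59, 61, 63, 67, 69, 74, 75, 76, 78, 80, 81, 85, 86, 87, 92, 94, 96, 97.
n = 20.
r = 1 + (25/100)·(20 − 1) = 1 + 4.75 = 5.75.
Rank 5 is 63 and rank 6 is 67.
Interpolate: 63 + 0.75·(67 − 63) = 63 + 0.75·4 = 66.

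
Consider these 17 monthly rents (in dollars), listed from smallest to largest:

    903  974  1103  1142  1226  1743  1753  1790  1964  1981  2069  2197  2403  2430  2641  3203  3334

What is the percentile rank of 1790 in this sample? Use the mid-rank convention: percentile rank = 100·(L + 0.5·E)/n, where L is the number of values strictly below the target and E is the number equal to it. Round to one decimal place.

Count below 1790: L = 7; count equal: E = 1; n = 17.
Percentile rank = 100·(7 + 0.5·1)/17 = 100·7.5/17 = 44.12.

44.1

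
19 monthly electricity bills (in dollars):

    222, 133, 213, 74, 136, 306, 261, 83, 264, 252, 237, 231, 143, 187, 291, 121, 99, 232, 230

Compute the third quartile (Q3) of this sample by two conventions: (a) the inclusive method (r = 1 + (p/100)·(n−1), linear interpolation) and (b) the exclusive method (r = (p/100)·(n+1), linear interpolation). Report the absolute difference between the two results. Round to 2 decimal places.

7.50

Sorted: 74, 83, 99, 121, 133, 136, 143, 187, 213, 222, 230, 231, 232, 237, 252, 261, 264, 291, 306.
n = 19.
(a) r = 14.5; between ranks 14 (237) and 15 (252): 244.5.
(b) r = 15 → value at rank 15 = 252.
|244.5 − 252| = 7.5.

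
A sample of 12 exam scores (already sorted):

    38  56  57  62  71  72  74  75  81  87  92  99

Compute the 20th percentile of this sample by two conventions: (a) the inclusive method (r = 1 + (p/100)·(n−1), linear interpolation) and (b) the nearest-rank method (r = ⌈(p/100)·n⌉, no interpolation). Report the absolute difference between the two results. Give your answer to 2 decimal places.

1.00

n = 12.
(a) r = 3.2; between ranks 3 (57) and 4 (62): 58.
(b) the nearest-rank method: rank 3 → 57.
|58 − 57| = 1.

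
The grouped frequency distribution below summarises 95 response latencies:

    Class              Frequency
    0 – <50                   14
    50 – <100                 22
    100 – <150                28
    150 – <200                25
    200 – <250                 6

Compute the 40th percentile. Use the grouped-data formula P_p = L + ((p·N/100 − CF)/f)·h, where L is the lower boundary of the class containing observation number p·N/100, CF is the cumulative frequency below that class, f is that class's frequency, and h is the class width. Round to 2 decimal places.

103.57

N = 95; target position k = 40/100 · 95 = 38.
Cumulative frequencies: 14, 36, 64, 89, 95.
Observation 38 falls in the class 100 – <150.
L = 100, CF = 36, f = 28, h = 50.
P40 = 100 + ((38 − 36)/28)·50 = 100 + 3.57143 = 103.571.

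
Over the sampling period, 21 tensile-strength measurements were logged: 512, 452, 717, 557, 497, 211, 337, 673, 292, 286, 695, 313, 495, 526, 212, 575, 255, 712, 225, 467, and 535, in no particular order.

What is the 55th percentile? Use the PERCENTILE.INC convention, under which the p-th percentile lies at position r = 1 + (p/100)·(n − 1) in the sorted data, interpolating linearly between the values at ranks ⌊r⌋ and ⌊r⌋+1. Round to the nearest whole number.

Sorted: 211, 212, 225, 255, 286, 292, 313, 337, 452, 467, 495, 497, 512, 526, 535, 557, 575, 673, 695, 712, 717.
n = 21.
r = 1 + (55/100)·(21 − 1) = 1 + 11 = 12.
r is an integer, so P55 is the value at rank 12: 497.

497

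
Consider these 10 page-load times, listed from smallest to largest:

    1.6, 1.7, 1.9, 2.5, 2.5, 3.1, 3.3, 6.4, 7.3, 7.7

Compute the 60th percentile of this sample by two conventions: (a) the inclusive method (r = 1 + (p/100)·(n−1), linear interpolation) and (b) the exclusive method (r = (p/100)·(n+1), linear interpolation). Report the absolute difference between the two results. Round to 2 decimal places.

0.04

n = 10.
(a) r = 6.4; between ranks 6 (3.1) and 7 (3.3): 3.18.
(b) r = 6.6; between ranks 6 (3.1) and 7 (3.3): 3.22.
|3.18 − 3.22| = 0.04.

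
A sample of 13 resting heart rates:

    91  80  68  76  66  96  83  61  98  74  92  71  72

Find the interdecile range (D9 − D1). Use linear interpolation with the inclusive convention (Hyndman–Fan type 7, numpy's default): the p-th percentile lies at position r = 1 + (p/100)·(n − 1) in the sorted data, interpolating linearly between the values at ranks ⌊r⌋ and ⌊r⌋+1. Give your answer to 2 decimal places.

28.80

Sorted: 61, 66, 68, 71, 72, 74, 76, 80, 83, 91, 92, 96, 98.
n = 13.
P10: r = 2.2; ranks 2–3 are 66, 68; interpolating gives 66.4.
P90: r = 11.8; ranks 11–12 are 92, 96; interpolating gives 95.2.
Difference: 95.2 − 66.4 = 28.8.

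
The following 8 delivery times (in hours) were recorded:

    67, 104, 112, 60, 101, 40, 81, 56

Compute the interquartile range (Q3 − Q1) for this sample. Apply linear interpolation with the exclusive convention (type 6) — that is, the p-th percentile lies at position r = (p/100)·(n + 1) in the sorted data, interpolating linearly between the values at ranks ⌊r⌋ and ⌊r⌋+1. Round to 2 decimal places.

46.25

Sorted: 40, 56, 60, 67, 81, 101, 104, 112.
n = 8.
P25: r = 2.25; ranks 2–3 are 56, 60; interpolating gives 57.
P75: r = 6.75; ranks 6–7 are 101, 104; interpolating gives 103.25.
Difference: 103.25 − 57 = 46.25.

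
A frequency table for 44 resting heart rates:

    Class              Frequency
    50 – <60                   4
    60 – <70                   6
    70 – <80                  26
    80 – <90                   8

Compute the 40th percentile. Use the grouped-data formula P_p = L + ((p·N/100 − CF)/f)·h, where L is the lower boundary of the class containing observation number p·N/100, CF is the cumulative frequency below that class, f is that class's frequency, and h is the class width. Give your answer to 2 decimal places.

N = 44; target position k = 40/100 · 44 = 17.6.
Cumulative frequencies: 4, 10, 36, 44.
Observation 17.6 falls in the class 70 – <80.
L = 70, CF = 10, f = 26, h = 10.
P40 = 70 + ((17.6 − 10)/26)·10 = 70 + 2.92308 = 72.9231.

72.92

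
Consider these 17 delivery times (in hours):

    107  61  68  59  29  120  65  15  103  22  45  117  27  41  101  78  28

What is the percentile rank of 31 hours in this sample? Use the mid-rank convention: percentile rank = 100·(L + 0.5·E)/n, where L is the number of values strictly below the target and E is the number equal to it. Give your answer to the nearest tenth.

Sorted: 15, 22, 27, 28, 29, 41, 45, 59, 61, 65, 68, 78, 101, 103, 107, 117, 120.
Count below 31: L = 5; count equal: E = 0; n = 17.
Percentile rank = 100·(5 + 0.5·0)/17 = 100·5/17 = 29.41.

29.4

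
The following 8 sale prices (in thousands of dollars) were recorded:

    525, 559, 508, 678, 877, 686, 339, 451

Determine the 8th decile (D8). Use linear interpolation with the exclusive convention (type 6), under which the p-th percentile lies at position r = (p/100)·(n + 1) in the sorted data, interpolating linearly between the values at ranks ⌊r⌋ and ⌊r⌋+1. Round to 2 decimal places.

724.20

Sorted: 339, 451, 508, 525, 559, 678, 686, 877.
n = 8.
r = (80/100)·(8 + 1) = 7.2.
Rank 7 is 686 and rank 8 is 877.
Interpolate: 686 + 0.2·(877 − 686) = 686 + 0.2·191 = 724.2.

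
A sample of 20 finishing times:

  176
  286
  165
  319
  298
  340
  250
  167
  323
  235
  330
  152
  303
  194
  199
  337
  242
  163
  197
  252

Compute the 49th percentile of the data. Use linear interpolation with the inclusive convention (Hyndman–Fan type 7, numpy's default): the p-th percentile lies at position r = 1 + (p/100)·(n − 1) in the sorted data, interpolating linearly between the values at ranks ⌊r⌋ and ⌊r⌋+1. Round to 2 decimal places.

Sorted: 152, 163, 165, 167, 176, 194, 197, 199, 235, 242, 250, 252, 286, 298, 303, 319, 323, 330, 337, 340.
n = 20.
r = 1 + (49/100)·(20 − 1) = 1 + 9.31 = 10.31.
Rank 10 is 242 and rank 11 is 250.
Interpolate: 242 + 0.31·(250 − 242) = 242 + 0.31·8 = 244.48.

244.48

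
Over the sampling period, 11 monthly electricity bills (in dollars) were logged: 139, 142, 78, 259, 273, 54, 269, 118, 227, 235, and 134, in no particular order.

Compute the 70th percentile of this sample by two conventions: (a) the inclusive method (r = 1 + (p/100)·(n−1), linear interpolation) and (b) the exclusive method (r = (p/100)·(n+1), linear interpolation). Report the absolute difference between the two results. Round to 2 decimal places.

Sorted: 54, 78, 118, 134, 139, 142, 227, 235, 259, 269, 273.
n = 11.
(a) r = 8 → value at rank 8 = 235.
(b) r = 8.4; between ranks 8 (235) and 9 (259): 244.6.
|235 − 244.6| = 9.6.

9.60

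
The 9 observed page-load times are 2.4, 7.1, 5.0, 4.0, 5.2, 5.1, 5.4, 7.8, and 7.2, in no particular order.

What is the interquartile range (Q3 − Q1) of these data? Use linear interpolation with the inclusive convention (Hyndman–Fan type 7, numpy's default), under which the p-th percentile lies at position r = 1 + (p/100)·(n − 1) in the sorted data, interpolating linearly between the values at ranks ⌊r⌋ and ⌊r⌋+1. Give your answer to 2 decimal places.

Sorted: 2.4, 4.0, 5.0, 5.1, 5.2, 5.4, 7.1, 7.2, 7.8.
n = 9.
P25: r = 3 (integer) → 5.
P75: r = 7 (integer) → 7.1.
Difference: 7.1 − 5 = 2.1.

2.10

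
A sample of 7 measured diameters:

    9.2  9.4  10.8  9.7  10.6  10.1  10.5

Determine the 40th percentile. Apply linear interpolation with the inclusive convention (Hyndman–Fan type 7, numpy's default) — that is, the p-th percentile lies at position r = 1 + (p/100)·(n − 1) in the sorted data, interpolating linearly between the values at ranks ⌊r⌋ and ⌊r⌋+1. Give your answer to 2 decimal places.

Sorted: 9.2, 9.4, 9.7, 10.1, 10.5, 10.6, 10.8.
n = 7.
r = 1 + (40/100)·(7 − 1) = 1 + 2.4 = 3.4.
Rank 3 is 9.7 and rank 4 is 10.1.
Interpolate: 9.7 + 0.4·(10.1 − 9.7) = 9.7 + 0.4·0.4 = 9.86.

9.86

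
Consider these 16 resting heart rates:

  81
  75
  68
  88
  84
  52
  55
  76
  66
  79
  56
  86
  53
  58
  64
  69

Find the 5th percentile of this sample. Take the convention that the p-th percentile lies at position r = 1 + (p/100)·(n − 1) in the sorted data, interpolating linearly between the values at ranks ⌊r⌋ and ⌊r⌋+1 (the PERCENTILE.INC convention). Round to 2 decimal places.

52.75

Sorted: 52, 53, 55, 56, 58, 64, 66, 68, 69, 75, 76, 79, 81, 84, 86, 88.
n = 16.
r = 1 + (5/100)·(16 − 1) = 1 + 0.75 = 1.75.
Rank 1 is 52 and rank 2 is 53.
Interpolate: 52 + 0.75·(53 − 52) = 52 + 0.75·1 = 52.75.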